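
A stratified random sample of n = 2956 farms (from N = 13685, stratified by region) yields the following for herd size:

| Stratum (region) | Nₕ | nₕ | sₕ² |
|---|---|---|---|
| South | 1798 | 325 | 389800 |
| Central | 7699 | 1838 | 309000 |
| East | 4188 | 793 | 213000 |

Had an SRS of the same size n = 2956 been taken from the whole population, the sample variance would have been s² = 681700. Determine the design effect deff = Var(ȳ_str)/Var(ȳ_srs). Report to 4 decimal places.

0.4306

Var(ȳ_str) = Σ Wₕ²(1−fₕ)sₕ²/nₕ with Wₕ = Nₕ/13685:
  South: (1798/13685)²·(1−325/1798)·389800/325 = 16.961385
  Central: (7699/13685)²·(1−1838/7699)·309000/1838 = 40.506938
  East: (4188/13685)²·(1−793/4188)·213000/793 = 20.392162
  → Var(ȳ_str) = 77.860485.
Var(ȳ_srs) = (1 − 2956/13685)·681700/2956 = 180.80203.
deff = 77.860485 / 180.80203 = 0.4306.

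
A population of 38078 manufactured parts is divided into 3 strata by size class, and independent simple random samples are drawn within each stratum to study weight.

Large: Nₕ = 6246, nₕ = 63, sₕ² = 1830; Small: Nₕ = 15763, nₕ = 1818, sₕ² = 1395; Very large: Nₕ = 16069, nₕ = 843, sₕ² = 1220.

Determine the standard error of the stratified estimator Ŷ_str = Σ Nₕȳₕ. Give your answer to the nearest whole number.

40553

Var(Ŷ_str) = Σₕ Nₕ²(1 − fₕ)sₕ²/nₕ.
Large: 6246²·(1 − 63/6246)·1830/63 = 1.1217905 × 10^9.
Small: 15763²·(1 − 1818/15763)·1395/1818 = 1.6866995 × 10^8.
Very large: 16069²·(1 − 843/16069)·1220/843 = 3.5408451 × 10^8.
Sum = 1.644545 × 10^9.
SE = √(1.644545 × 10^9) = 40553.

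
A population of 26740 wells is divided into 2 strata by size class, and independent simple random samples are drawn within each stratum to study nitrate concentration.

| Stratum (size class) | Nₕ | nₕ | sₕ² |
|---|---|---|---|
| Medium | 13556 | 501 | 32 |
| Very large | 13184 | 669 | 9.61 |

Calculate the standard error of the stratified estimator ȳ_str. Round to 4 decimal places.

0.1383

Var(ȳ_str) = Σₕ Wₕ²(1 − fₕ)sₕ²/nₕ with Wₕ = Nₕ/N, N = 26740.
Medium: Wₕ = 0.50695587; term = 0.50695587²·(1 − 0.03695780)·32/501 = 0.015808763.
Very large: Wₕ = 0.49304413; term = 0.49304413²·(1 − 0.05074333)·9.61/669 = 0.0033147632.
Sum = 0.019123526.
SE = √(0.019123526) = 0.1383.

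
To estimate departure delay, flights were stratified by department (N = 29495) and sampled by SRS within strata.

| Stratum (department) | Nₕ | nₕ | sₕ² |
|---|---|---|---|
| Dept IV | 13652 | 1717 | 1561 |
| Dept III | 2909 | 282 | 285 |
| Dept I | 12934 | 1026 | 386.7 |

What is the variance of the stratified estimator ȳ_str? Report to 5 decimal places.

Var(ȳ_str) = Σₕ Wₕ²(1 − fₕ)sₕ²/nₕ with Wₕ = Nₕ/N, N = 29495.
Dept IV: Wₕ = 0.46285811; term = 0.46285811²·(1 − 0.12576912)·1561/1717 = 0.17027642.
Dept III: Wₕ = 0.09862689; term = 0.09862689²·(1 − 0.09694053)·285/282 = 0.0088777466.
Dept I: Wₕ = 0.43851500; term = 0.43851500²·(1 − 0.07932581)·386.7/1026 = 0.066727014.
Sum = 0.24588118.

0.24588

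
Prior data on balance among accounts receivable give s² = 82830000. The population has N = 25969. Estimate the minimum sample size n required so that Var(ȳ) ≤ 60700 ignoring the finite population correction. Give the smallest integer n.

Without fpc, n₀ = s²/D = 82830000/60700 = 1364.5799.
Rounding up, n = 1365.

1365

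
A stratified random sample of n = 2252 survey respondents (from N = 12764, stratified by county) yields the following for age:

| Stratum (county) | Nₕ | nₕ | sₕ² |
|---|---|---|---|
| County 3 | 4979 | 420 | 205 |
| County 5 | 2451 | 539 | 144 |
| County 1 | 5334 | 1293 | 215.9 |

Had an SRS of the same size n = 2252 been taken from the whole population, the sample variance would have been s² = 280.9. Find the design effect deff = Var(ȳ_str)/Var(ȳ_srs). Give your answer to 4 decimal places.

Var(ȳ_str) = Σ Wₕ²(1−fₕ)sₕ²/nₕ with Wₕ = Nₕ/12764:
  County 3: (4979/12764)²·(1−420/4979)·205/420 = 0.06800529
  County 5: (2451/12764)²·(1−539/2451)·144/539 = 0.0076847782
  County 1: (5334/12764)²·(1−1293/5334)·215.9/1293 = 0.022091357
  → Var(ȳ_str) = 0.097781425.
Var(ȳ_srs) = (1 − 2252/12764)·280.9/2252 = 0.10272636.
deff = 0.097781425 / 0.10272636 = 0.9519.

0.9519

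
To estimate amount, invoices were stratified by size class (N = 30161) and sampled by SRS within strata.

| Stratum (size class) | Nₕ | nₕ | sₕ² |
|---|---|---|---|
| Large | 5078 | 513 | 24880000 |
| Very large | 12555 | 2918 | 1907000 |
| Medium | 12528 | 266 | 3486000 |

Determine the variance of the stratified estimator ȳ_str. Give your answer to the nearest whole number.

3536

Var(ȳ_str) = Σₕ Wₕ²(1 − fₕ)sₕ²/nₕ with Wₕ = Nₕ/N, N = 30161.
Large: Wₕ = 0.16836312; term = 0.16836312²·(1 − 0.10102403)·24880000/513 = 1235.8763.
Very large: Wₕ = 0.41626604; term = 0.41626604²·(1 − 0.23241736)·1907000/2918 = 86.92256.
Medium: Wₕ = 0.41537084; term = 0.41537084²·(1 − 0.02123244)·3486000/266 = 2213.0811.
Sum = 3535.88.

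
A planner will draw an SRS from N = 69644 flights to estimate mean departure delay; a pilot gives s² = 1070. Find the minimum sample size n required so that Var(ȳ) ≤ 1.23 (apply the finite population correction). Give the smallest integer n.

860

Without fpc, n₀ = s²/D = 1070/1.23 = 869.9187.
With fpc, (1 − n/N)·s²/n ≤ D requires n ≥ n₀/(1 + n₀/N) = 869.9187/(1 + 869.9187/69644) = 859.1867.
Rounding up, n = 860.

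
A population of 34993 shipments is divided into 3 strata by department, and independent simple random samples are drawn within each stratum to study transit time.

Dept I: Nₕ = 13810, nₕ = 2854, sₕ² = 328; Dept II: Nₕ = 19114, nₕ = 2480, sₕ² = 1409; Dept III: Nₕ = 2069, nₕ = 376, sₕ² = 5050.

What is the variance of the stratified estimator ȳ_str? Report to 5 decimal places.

0.20014

Var(ȳ_str) = Σₕ Wₕ²(1 − fₕ)sₕ²/nₕ with Wₕ = Nₕ/N, N = 34993.
Dept I: Wₕ = 0.39465036; term = 0.39465036²·(1 − 0.20666184)·328/2854 = 0.014200487.
Dept II: Wₕ = 0.54622353; term = 0.54622353²·(1 − 0.12974783)·1409/2480 = 0.14751808.
Dept III: Wₕ = 0.05912611; term = 0.05912611²·(1 − 0.18173030)·5050/376 = 0.038420112.
Sum = 0.20013868.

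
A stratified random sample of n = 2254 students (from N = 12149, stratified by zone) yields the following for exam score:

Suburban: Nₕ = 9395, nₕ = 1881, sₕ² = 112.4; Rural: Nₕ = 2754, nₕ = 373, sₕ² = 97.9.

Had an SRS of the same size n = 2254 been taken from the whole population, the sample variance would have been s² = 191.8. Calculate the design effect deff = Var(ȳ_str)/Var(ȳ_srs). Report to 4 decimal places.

0.5806

Var(ȳ_str) = Σ Wₕ²(1−fₕ)sₕ²/nₕ with Wₕ = Nₕ/12149:
  Suburban: (9395/12149)²·(1−1881/9395)·112.4/1881 = 0.028580145
  Rural: (2754/12149)²·(1−373/2754)·97.9/373 = 0.011660472
  → Var(ȳ_str) = 0.040240617.
Var(ȳ_srs) = (1 − 2254/12149)·191.8/2254 = 0.06930586.
deff = 0.040240617 / 0.06930586 = 0.5806.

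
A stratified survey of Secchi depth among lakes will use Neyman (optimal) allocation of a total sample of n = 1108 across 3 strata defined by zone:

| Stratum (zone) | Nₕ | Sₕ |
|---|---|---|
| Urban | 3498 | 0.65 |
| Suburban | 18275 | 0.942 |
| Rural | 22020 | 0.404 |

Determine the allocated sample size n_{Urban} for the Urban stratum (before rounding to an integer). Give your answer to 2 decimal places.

88.75

Neyman allocation: nₕ = n·NₕSₕ / Σⱼ NⱼSⱼ.
Σ NⱼSⱼ = 3498·0.65 + 18275·0.942 + 22020·0.404 = 28384.83.
n_{Urban} = 1108·3498·0.65 / 28384.83 = 88.75.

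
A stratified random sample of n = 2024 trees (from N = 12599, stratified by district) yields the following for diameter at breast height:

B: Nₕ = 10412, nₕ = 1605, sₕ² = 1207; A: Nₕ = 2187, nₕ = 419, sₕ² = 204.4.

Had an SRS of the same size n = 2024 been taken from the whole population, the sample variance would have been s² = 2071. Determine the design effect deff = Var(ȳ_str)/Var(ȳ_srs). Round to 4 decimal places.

Var(ȳ_str) = Σ Wₕ²(1−fₕ)sₕ²/nₕ with Wₕ = Nₕ/12599:
  B: (10412/12599)²·(1−1605/10412)·1207/1605 = 0.43443243
  A: (2187/12599)²·(1−419/2187)·204.4/419 = 0.011882991
  → Var(ȳ_str) = 0.44631542.
Var(ȳ_srs) = (1 − 2024/12599)·2071/2024 = 0.85884322.
deff = 0.44631542 / 0.85884322 = 0.5197.

0.5197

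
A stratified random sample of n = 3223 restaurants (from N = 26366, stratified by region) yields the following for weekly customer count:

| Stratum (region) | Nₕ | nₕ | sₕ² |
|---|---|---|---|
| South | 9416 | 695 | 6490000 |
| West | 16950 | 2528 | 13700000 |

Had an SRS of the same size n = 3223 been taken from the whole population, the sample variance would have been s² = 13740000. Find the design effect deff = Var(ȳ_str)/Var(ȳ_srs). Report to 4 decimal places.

0.8041

Var(ȳ_str) = Σ Wₕ²(1−fₕ)sₕ²/nₕ with Wₕ = Nₕ/26366:
  South: (9416/26366)²·(1−695/9416)·6490000/695 = 1103.0727
  West: (16950/26366)²·(1−2528/16950)·13700000/2528 = 1905.681
  → Var(ȳ_str) = 3008.7537.
Var(ȳ_srs) = (1 − 3223/26366)·13740000/3223 = 3741.9832.
deff = 3008.7537 / 3741.9832 = 0.8041.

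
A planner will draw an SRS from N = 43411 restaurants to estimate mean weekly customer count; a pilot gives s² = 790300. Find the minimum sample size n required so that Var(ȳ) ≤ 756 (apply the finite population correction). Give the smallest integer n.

Without fpc, n₀ = s²/D = 790300/756 = 1045.3704.
With fpc, (1 − n/N)·s²/n ≤ D requires n ≥ n₀/(1 + n₀/N) = 1045.3704/(1 + 1045.3704/43411) = 1020.7890.
Rounding up, n = 1021.

1021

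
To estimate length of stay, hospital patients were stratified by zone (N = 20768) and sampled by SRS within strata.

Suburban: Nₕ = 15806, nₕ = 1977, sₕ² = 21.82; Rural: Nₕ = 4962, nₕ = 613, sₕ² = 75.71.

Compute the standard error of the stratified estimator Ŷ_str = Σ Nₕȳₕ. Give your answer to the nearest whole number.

Var(Ŷ_str) = Σₕ Nₕ²(1 − fₕ)sₕ²/nₕ.
Suburban: 15806²·(1 − 1977/15806)·21.82/1977 = 2.4124639 × 10^6.
Rural: 4962²·(1 − 613/4962)·75.71/613 = 2.6652561 × 10^6.
Sum = 5.07772 × 10^6.
SE = √(5.07772 × 10^6) = 2253.

2253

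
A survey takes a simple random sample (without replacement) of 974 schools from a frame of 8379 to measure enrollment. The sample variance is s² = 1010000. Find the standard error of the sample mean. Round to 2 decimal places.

Under SRS without replacement, Var(ȳ) = (1 − f)·s²/n with f = n/N = 974/8379 = 0.11624299.
Var(ȳ) = (1 − 0.11624299)·1010000/974 = 0.88375701·1036.961 = 916.42154.
SE(ȳ) = √(916.42154) = 30.27.

30.27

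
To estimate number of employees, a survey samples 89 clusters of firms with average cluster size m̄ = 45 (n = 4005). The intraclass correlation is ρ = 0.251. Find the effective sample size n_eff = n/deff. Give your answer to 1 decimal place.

deff = 1 + (45 − 1)·0.251 = 1 + 11.044 = 12.044.
n_eff = 4005 / 12.044 = 332.5.

332.5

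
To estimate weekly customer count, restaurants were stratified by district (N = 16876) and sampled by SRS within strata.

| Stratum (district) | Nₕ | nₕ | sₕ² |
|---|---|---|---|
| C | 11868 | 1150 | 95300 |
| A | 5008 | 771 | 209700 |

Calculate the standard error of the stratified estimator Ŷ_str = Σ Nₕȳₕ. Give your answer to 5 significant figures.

Var(Ŷ_str) = Σₕ Nₕ²(1 − fₕ)sₕ²/nₕ.
C: 11868²·(1 − 1150/11868)·95300/1150 = 1.054111 × 10^10.
A: 5008²·(1 − 771/5008)·209700/771 = 5.7712095 × 10^9.
Sum = 1.631232 × 10^10.
SE = √(1.631232 × 10^10) = 127720.

127720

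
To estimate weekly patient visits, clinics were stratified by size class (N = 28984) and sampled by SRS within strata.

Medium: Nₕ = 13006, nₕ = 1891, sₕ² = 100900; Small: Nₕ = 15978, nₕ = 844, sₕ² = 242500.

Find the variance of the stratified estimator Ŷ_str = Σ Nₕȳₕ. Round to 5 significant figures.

7.7191 × 10^10

Var(Ŷ_str) = Σₕ Nₕ²(1 − fₕ)sₕ²/nₕ.
Medium: 13006²·(1 − 1891/13006)·100900/1891 = 7.7135243 × 10^9.
Small: 15978²·(1 − 844/15978)·242500/844 = 6.9477702 × 10^10.
Sum = 7.7191226 × 10^10.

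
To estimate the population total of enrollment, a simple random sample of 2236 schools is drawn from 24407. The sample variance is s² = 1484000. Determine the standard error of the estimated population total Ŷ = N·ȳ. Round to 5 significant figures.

599280

Var(Ŷ) = N²·Var(ȳ) = N²·(1 − n/N)·s²/n.
f = 2236/24407 = 0.09161306; Var(ȳ) = 0.90838694·1484000/2236 = 602.88292.
Var(Ŷ) = 24407² · 602.88292 = 3.5913835 × 10^11.
SE(Ŷ) = √(3.5913835 × 10^11) = 599280.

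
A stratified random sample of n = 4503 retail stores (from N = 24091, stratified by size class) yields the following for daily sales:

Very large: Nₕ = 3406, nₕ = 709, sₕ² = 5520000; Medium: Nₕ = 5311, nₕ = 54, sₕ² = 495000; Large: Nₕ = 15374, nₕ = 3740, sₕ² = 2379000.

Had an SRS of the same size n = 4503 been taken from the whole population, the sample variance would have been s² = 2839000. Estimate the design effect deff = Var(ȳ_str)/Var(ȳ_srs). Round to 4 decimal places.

Var(ȳ_str) = Σ Wₕ²(1−fₕ)sₕ²/nₕ with Wₕ = Nₕ/24091:
  Very large: (3406/24091)²·(1−709/3406)·5520000/709 = 123.22782
  Medium: (5311/24091)²·(1−54/5311)·495000/54 = 440.97713
  Large: (15374/24091)²·(1−3740/15374)·2379000/3740 = 196.03297
  → Var(ȳ_str) = 760.23792.
Var(ȳ_srs) = (1 − 4503/24091)·2839000/4503 = 512.62374.
deff = 760.23792 / 512.62374 = 1.4830.

1.4830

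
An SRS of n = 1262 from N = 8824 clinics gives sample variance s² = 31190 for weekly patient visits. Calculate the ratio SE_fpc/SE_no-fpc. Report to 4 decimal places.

f = n/N = 1262/8824 = 0.14301904.
SE_no-fpc = √(s²/n) = 4.971392; SE_fpc = √((1−f)s²/n) = 4.60218.
Ratio = √(1−f) = 0.92573266.

0.9257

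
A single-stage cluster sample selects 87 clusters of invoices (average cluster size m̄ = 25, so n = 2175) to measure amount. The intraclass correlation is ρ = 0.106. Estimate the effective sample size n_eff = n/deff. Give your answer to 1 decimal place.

613.7

deff = 1 + (25 − 1)·0.106 = 1 + 2.544 = 3.544.
n_eff = 2175 / 3.544 = 613.7.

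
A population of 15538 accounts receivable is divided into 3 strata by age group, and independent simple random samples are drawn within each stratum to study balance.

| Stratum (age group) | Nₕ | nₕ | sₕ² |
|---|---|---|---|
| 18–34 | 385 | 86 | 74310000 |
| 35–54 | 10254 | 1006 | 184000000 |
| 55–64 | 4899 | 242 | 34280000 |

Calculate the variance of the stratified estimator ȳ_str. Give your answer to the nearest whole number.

Var(ȳ_str) = Σₕ Wₕ²(1 − fₕ)sₕ²/nₕ with Wₕ = Nₕ/N, N = 15538.
18–34: Wₕ = 0.02477796; term = 0.02477796²·(1 − 0.22337662)·74310000/86 = 411.99362.
35–54: Wₕ = 0.65993049; term = 0.65993049²·(1 − 0.09810806)·184000000/1006 = 71840.731.
55–64: Wₕ = 0.31529154; term = 0.31529154²·(1 − 0.04939784)·34280000/242 = 13385.941.
Sum = 85638.666.

85639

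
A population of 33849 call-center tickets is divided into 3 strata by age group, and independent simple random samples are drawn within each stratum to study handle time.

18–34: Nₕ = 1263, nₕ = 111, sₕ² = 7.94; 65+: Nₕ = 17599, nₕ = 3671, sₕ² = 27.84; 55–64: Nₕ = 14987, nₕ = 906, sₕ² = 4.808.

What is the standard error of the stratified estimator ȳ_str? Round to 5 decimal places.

0.05187

Var(ȳ_str) = Σₕ Wₕ²(1 − fₕ)sₕ²/nₕ with Wₕ = Nₕ/N, N = 33849.
18–34: Wₕ = 0.03731277; term = 0.03731277²·(1 − 0.08788599)·7.94/111 = 9.0836767 × 10^-5.
65+: Wₕ = 0.51992673; term = 0.51992673²·(1 − 0.20859140)·27.84/3671 = 0.0016224447.
55–64: Wₕ = 0.44276050; term = 0.44276050²·(1 − 0.06045239)·4.808/906 = 9.7744602 × 10^-4.
Sum = 0.0026907275.
SE = √(0.0026907275) = 0.05187.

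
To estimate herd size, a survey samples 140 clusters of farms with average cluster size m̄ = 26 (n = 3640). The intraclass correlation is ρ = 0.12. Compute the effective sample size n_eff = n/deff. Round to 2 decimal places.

910.00

deff = 1 + (26 − 1)·0.12 = 1 + 3 = 4.
n_eff = 3640 / 4 = 910.00.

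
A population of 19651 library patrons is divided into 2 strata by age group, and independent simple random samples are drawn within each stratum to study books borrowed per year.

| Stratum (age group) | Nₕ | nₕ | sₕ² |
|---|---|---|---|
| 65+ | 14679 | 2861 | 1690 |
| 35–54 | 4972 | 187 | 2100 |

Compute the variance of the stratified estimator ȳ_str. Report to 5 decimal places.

Var(ȳ_str) = Σₕ Wₕ²(1 − fₕ)sₕ²/nₕ with Wₕ = Nₕ/N, N = 19651.
65+: Wₕ = 0.74698489; term = 0.74698489²·(1 − 0.19490429)·1690/2861 = 0.26536277.
35–54: Wₕ = 0.25301511; term = 0.25301511²·(1 − 0.03761062)·2100/187 = 0.69186512.
Sum = 0.95722789.

0.95723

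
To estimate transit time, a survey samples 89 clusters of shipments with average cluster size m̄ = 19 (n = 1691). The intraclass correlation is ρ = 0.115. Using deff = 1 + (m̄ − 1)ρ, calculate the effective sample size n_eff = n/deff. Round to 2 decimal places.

deff = 1 + (19 − 1)·0.115 = 1 + 2.07 = 3.07.
n_eff = 1691 / 3.07 = 550.81.

550.81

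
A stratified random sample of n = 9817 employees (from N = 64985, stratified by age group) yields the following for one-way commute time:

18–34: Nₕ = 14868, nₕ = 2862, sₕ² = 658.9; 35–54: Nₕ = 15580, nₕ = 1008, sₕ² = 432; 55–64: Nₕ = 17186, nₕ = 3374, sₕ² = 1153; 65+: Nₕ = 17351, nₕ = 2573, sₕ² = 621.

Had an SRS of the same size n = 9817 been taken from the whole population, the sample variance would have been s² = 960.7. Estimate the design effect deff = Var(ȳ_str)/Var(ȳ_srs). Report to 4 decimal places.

Var(ȳ_str) = Σ Wₕ²(1−fₕ)sₕ²/nₕ with Wₕ = Nₕ/64985:
  18–34: (14868/64985)²·(1−2862/14868)·658.9/2862 = 0.009731382
  35–54: (15580/64985)²·(1−1008/15580)·432/1008 = 0.023040059
  55–64: (17186/64985)²·(1−3374/17186)·1153/3374 = 0.019208319
  65+: (17351/64985)²·(1−2573/17351)·621/2573 = 0.014654322
  → Var(ȳ_str) = 0.066634082.
Var(ȳ_srs) = (1 − 9817/64985)·960.7/9817 = 0.083077442.
deff = 0.066634082 / 0.083077442 = 0.8021.

0.8021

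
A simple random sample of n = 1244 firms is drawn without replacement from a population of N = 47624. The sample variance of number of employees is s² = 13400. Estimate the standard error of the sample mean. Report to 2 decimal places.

3.24

Under SRS without replacement, Var(ȳ) = (1 − f)·s²/n with f = n/N = 1244/47624 = 0.02612128.
Var(ȳ) = (1 − 0.02612128)·13400/1244 = 0.97387872·10.771704 = 10.490333.
SE(ȳ) = √(10.490333) = 3.24.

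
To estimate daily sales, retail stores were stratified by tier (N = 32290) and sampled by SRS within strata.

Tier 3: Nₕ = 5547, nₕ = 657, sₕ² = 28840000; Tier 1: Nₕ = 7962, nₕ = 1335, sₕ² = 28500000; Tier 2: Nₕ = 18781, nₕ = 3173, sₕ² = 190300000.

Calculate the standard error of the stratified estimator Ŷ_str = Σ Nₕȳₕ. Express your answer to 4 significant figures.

Var(Ŷ_str) = Σₕ Nₕ²(1 − fₕ)sₕ²/nₕ.
Tier 3: 5547²·(1 − 657/5547)·28840000/657 = 1.1906851 × 10^12.
Tier 1: 7962²·(1 − 1335/7962)·28500000/1335 = 1.1264262 × 10^12.
Tier 2: 18781²·(1 − 3173/18781)·190300000/3173 = 1.758064 × 10^13.
Sum = 1.9897751 × 10^13.
SE = √(1.9897751 × 10^13) = 4.461 × 10^6.

4.461 × 10^6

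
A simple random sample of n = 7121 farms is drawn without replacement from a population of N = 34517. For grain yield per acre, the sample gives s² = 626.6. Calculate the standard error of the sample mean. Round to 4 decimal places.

Under SRS without replacement, Var(ȳ) = (1 − f)·s²/n with f = n/N = 7121/34517 = 0.20630414.
Var(ȳ) = (1 − 0.20630414)·626.6/7121 = 0.79369586·0.087993259 = 0.069839886.
SE(ȳ) = √(0.069839886) = 0.2643.

0.2643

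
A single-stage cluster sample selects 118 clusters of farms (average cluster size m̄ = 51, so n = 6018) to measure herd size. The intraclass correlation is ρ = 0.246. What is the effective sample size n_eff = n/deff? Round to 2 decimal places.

452.48

deff = 1 + (51 − 1)·0.246 = 1 + 12.3 = 13.3.
n_eff = 6018 / 13.3 = 452.48.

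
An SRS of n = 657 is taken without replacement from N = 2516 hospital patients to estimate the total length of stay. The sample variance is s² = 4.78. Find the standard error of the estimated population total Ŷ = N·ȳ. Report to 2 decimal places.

Var(Ŷ) = N²·Var(ȳ) = N²·(1 − n/N)·s²/n.
f = 657/2516 = 0.26112878; Var(ȳ) = 0.73887122·4.78/657 = 0.0053756537.
Var(Ŷ) = 2516² · 0.0053756537 = 34029.264.
SE(Ŷ) = √(34029.264) = 184.47.

184.47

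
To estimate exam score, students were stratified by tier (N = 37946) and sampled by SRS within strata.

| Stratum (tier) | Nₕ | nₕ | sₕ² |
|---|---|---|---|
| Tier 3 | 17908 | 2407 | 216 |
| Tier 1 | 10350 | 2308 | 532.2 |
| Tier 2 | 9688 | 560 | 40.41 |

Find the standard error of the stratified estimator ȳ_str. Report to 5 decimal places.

0.18725

Var(ȳ_str) = Σₕ Wₕ²(1 − fₕ)sₕ²/nₕ with Wₕ = Nₕ/N, N = 37946.
Tier 3: Wₕ = 0.47193380; term = 0.47193380²·(1 − 0.13440920)·216/2407 = 0.017300253.
Tier 1: Wₕ = 0.27275602; term = 0.27275602²·(1 − 0.22299517)·532.2/2308 = 0.013329427.
Tier 2: Wₕ = 0.25531018; term = 0.25531018²·(1 − 0.05780347)·40.41/560 = 0.0044317839.
Sum = 0.035061464.
SE = √(0.035061464) = 0.18725.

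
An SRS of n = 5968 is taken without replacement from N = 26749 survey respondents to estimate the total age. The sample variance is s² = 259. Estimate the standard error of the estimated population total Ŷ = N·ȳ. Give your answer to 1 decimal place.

Var(Ŷ) = N²·Var(ȳ) = N²·(1 − n/N)·s²/n.
f = 5968/26749 = 0.22311114; Var(ȳ) = 0.77688886·259/5968 = 0.033715518.
Var(Ŷ) = 26749² · 0.033715518 = 2.4123757 × 10^7.
SE(Ŷ) = √(2.4123757 × 10^7) = 4911.6.

4911.6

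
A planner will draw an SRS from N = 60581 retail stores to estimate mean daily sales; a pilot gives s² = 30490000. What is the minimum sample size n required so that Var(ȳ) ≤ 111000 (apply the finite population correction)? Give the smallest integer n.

Without fpc, n₀ = s²/D = 30490000/111000 = 274.6847.
With fpc, (1 − n/N)·s²/n ≤ D requires n ≥ n₀/(1 + n₀/N) = 274.6847/(1 + 274.6847/60581) = 273.4449.
Rounding up, n = 274.

274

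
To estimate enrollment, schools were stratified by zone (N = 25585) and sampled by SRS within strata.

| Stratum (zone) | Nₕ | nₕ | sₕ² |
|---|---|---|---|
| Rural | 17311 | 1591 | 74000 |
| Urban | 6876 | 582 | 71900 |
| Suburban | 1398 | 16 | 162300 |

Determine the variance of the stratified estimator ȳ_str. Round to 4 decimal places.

57.4430

Var(ȳ_str) = Σₕ Wₕ²(1 − fₕ)sₕ²/nₕ with Wₕ = Nₕ/N, N = 25585.
Rural: Wₕ = 0.67660739; term = 0.67660739²·(1 − 0.09190688)·74000/1591 = 19.335945.
Urban: Wₕ = 0.26875122; term = 0.26875122²·(1 − 0.08464223)·71900/582 = 8.1676604.
Suburban: Wₕ = 0.05464139; term = 0.05464139²·(1 − 0.01144492)·162300/16 = 29.939387.
Sum = 57.442992.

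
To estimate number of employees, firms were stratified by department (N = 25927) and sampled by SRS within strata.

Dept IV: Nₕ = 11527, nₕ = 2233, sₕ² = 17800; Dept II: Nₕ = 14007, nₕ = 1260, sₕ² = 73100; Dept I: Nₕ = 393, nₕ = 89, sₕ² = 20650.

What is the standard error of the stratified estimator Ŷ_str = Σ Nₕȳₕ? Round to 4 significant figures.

Var(Ŷ_str) = Σₕ Nₕ²(1 − fₕ)sₕ²/nₕ.
Dept IV: 11527²·(1 − 2233/11527)·17800/2233 = 8.53985 × 10^8.
Dept II: 14007²·(1 − 1260/14007)·73100/1260 = 1.0358573 × 10^10.
Dept I: 393²·(1 − 89/393)·20650/89 = 2.7720189 × 10^7.
Sum = 1.1240278 × 10^10.
SE = √(1.1240278 × 10^10) = 106000.

106000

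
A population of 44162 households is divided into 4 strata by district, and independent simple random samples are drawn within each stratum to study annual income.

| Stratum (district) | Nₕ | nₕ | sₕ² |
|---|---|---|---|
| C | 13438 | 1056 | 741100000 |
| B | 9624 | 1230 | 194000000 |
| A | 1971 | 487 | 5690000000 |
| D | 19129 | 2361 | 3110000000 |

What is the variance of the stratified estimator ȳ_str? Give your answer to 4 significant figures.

300600

Var(ȳ_str) = Σₕ Wₕ²(1 − fₕ)sₕ²/nₕ with Wₕ = Nₕ/N, N = 44162.
C: Wₕ = 0.30428876; term = 0.30428876²·(1 − 0.07858312)·741100000/1056 = 59874.357.
B: Wₕ = 0.21792491; term = 0.21792491²·(1 − 0.12780549)·194000000/1230 = 6533.1666.
A: Wₕ = 0.04463113; term = 0.04463113²·(1 − 0.24708270)·5690000000/487 = 17522.915.
D: Wₕ = 0.43315520; term = 0.43315520²·(1 − 0.12342517)·3110000000/2361 = 216640.91.
Sum = 300571.35.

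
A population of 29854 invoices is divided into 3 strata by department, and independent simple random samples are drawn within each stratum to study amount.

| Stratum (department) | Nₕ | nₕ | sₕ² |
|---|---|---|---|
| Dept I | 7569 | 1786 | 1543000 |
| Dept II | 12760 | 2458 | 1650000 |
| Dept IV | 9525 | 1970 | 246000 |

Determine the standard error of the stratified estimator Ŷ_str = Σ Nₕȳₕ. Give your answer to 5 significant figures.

Var(Ŷ_str) = Σₕ Nₕ²(1 − fₕ)sₕ²/nₕ.
Dept I: 7569²·(1 − 1786/7569)·1543000/1786 = 3.781605 × 10^10.
Dept II: 12760²·(1 − 2458/12760)·1650000/2458 = 8.8241785 × 10^10.
Dept IV: 9525²·(1 − 1970/9525)·246000/1970 = 8.9860397 × 10^9.
Sum = 1.3504387 × 10^11.
SE = √(1.3504387 × 10^11) = 367480.

367480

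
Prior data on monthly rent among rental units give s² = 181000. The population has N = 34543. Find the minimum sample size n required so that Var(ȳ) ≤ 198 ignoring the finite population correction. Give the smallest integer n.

Without fpc, n₀ = s²/D = 181000/198 = 914.1414.
Rounding up, n = 915.

915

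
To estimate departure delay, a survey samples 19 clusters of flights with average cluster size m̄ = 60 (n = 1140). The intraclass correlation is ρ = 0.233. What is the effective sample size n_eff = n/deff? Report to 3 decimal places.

77.304

deff = 1 + (60 − 1)·0.233 = 1 + 13.747 = 14.747.
n_eff = 1140 / 14.747 = 77.304.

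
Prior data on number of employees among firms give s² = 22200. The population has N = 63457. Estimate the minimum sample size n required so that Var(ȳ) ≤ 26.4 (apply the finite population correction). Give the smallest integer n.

830

Without fpc, n₀ = s²/D = 22200/26.4 = 840.9091.
With fpc, (1 − n/N)·s²/n ≤ D requires n ≥ n₀/(1 + n₀/N) = 840.9091/(1 + 840.9091/63457) = 829.9114.
Rounding up, n = 830.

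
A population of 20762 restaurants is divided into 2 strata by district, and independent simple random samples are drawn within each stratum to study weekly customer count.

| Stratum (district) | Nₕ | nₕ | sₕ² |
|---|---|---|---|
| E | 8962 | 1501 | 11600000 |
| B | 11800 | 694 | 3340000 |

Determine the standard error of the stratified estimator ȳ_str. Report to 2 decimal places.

51.59

Var(ȳ_str) = Σₕ Wₕ²(1 − fₕ)sₕ²/nₕ with Wₕ = Nₕ/N, N = 20762.
E: Wₕ = 0.43165398; term = 0.43165398²·(1 − 0.16748494)·11600000/1501 = 1198.7839.
B: Wₕ = 0.56834602; term = 0.56834602²·(1 − 0.05881356)·3340000/694 = 1463.1481.
Sum = 2661.932.
SE = √(2661.932) = 51.59.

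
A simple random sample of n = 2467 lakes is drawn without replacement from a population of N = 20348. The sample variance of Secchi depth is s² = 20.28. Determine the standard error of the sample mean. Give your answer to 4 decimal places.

0.0850

Under SRS without replacement, Var(ȳ) = (1 − f)·s²/n with f = n/N = 2467/20348 = 0.12124042.
Var(ȳ) = (1 − 0.12124042)·20.28/2467 = 0.87875958·0.0082205107 = 0.0072238526.
SE(ȳ) = √(0.0072238526) = 0.0850.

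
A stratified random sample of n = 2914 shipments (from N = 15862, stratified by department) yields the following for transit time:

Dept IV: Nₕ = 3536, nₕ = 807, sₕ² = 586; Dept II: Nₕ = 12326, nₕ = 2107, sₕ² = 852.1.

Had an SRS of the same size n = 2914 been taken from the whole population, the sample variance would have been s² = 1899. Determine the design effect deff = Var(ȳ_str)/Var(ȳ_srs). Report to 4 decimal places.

0.4329

Var(ȳ_str) = Σ Wₕ²(1−fₕ)sₕ²/nₕ with Wₕ = Nₕ/15862:
  Dept IV: (3536/15862)²·(1−807/3536)·586/807 = 0.027849922
  Dept II: (12326/15862)²·(1−2107/12326)·852.1/2107 = 0.20246068
  → Var(ȳ_str) = 0.2303106.
Var(ȳ_srs) = (1 − 2914/15862)·1899/2914 = 0.53196145.
deff = 0.2303106 / 0.53196145 = 0.4329.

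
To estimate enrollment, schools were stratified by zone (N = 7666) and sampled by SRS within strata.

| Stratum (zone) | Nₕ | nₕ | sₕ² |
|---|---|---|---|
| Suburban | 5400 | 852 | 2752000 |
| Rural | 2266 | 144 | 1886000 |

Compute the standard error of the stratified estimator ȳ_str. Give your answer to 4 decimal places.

Var(ȳ_str) = Σₕ Wₕ²(1 − fₕ)sₕ²/nₕ with Wₕ = Nₕ/N, N = 7666.
Suburban: Wₕ = 0.70440908; term = 0.70440908²·(1 − 0.15777778)·2752000/852 = 1349.8497.
Rural: Wₕ = 0.29559092; term = 0.29559092²·(1 − 0.06354810)·1886000/144 = 1071.6349.
Sum = 2421.4846.
SE = √(2421.4846) = 49.2086.

49.2086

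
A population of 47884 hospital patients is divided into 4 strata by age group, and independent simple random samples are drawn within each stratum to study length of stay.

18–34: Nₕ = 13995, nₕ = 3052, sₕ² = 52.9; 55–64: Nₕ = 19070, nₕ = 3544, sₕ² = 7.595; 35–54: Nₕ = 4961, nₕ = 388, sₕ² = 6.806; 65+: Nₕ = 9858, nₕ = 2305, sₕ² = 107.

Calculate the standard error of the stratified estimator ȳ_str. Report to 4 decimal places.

0.0558

Var(ȳ_str) = Σₕ Wₕ²(1 − fₕ)sₕ²/nₕ with Wₕ = Nₕ/N, N = 47884.
18–34: Wₕ = 0.29226882; term = 0.29226882²·(1 − 0.21807788)·52.9/3052 = 0.0011577095.
55–64: Wₕ = 0.39825411; term = 0.39825411²·(1 − 0.18584164)·7.595/3544 = 2.7673462 × 10^-4.
35–54: Wₕ = 0.10360454; term = 0.10360454²·(1 − 0.07821004)·6.806/388 = 1.7356006 × 10^-4.
65+: Wₕ = 0.20587253; term = 0.20587253²·(1 − 0.23382025)·107/2305 = 0.0015074409.
Sum = 0.0031154451.
SE = √(0.0031154451) = 0.0558.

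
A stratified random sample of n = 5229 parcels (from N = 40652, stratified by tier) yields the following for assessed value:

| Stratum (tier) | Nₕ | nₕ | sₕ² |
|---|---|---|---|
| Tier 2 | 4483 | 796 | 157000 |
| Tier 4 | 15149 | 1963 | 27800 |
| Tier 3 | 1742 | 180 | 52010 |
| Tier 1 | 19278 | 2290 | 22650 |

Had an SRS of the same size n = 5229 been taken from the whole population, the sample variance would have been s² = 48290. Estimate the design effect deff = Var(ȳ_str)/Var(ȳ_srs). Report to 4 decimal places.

0.7606

Var(ȳ_str) = Σ Wₕ²(1−fₕ)sₕ²/nₕ with Wₕ = Nₕ/40652:
  Tier 2: (4483/40652)²·(1−796/4483)·157000/796 = 1.9727163
  Tier 4: (15149/40652)²·(1−1963/15149)·27800/1963 = 1.7118184
  Tier 3: (1742/40652)²·(1−180/1742)·52010/180 = 0.47575098
  Tier 1: (19278/40652)²·(1−2290/19278)·22650/2290 = 1.9600769
  → Var(ȳ_str) = 6.1203626.
Var(ȳ_srs) = (1 − 5229/40652)·48290/5229 = 8.0471479.
deff = 6.1203626 / 8.0471479 = 0.7606.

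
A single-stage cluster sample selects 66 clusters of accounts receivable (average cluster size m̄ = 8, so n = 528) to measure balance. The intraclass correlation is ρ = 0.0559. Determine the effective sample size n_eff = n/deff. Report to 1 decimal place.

379.5

deff = 1 + (8 − 1)·0.0559 = 1 + 0.3913 = 1.3913.
n_eff = 528 / 1.3913 = 379.5.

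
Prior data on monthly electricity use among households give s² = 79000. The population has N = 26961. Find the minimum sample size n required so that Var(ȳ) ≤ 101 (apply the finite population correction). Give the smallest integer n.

Without fpc, n₀ = s²/D = 79000/101 = 782.1782.
With fpc, (1 − n/N)·s²/n ≤ D requires n ≥ n₀/(1 + n₀/N) = 782.1782/(1 + 782.1782/26961) = 760.1258.
Rounding up, n = 761.

761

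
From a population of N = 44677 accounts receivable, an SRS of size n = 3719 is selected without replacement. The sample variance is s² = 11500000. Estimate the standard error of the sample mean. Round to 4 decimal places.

53.2431

Under SRS without replacement, Var(ȳ) = (1 − f)·s²/n with f = n/N = 3719/44677 = 0.08324194.
Var(ȳ) = (1 − 0.08324194)·11500000/3719 = 0.91675806·3092.2291 = 2834.826.
SE(ȳ) = √(2834.826) = 53.2431.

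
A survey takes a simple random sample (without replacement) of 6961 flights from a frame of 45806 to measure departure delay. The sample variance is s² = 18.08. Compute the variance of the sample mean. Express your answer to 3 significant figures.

0.00220

Under SRS without replacement, Var(ȳ) = (1 − f)·s²/n with f = n/N = 6961/45806 = 0.15196699.
Var(ȳ) = (1 − 0.15196699)·18.08/6961 = 0.84803301·0.002597328 = 0.0022026199.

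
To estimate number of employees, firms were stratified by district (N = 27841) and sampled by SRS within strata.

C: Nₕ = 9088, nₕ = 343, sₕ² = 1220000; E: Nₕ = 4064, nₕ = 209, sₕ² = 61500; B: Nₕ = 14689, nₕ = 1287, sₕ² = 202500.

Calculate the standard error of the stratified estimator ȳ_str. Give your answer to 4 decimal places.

Var(ȳ_str) = Σₕ Wₕ²(1 − fₕ)sₕ²/nₕ with Wₕ = Nₕ/N, N = 27841.
C: Wₕ = 0.32642506; term = 0.32642506²·(1 − 0.03774208)·1220000/343 = 364.69027.
E: Wₕ = 0.14597177; term = 0.14597177²·(1 − 0.05142717)·61500/209 = 5.9475383.
B: Wₕ = 0.52760318; term = 0.52760318²·(1 − 0.08761658)·202500/1287 = 39.961213.
Sum = 410.59902.
SE = √(410.59902) = 20.2632.

20.2632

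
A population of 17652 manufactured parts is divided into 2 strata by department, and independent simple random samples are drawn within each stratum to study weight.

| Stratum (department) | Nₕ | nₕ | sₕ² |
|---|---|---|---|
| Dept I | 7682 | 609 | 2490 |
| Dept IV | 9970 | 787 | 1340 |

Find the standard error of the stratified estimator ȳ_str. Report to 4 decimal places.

Var(ȳ_str) = Σₕ Wₕ²(1 − fₕ)sₕ²/nₕ with Wₕ = Nₕ/N, N = 17652.
Dept I: Wₕ = 0.43519148; term = 0.43519148²·(1 − 0.07927623)·2490/609 = 0.71297151.
Dept IV: Wₕ = 0.56480852; term = 0.56480852²·(1 − 0.07893681)·1340/787 = 0.50029017.
Sum = 1.2132617.
SE = √(1.2132617) = 1.1015.

1.1015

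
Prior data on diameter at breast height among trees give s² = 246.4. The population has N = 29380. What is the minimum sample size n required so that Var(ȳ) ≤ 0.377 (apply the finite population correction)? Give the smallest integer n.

640

Without fpc, n₀ = s²/D = 246.4/0.377 = 653.5809.
With fpc, (1 − n/N)·s²/n ≤ D requires n ≥ n₀/(1 + n₀/N) = 653.5809/(1 + 653.5809/29380) = 639.3579.
Rounding up, n = 640.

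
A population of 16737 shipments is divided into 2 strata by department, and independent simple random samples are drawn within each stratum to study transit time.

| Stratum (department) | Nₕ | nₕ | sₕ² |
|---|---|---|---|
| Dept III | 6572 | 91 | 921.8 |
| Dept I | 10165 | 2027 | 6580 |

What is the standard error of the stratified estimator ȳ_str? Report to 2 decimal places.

1.58

Var(ȳ_str) = Σₕ Wₕ²(1 − fₕ)sₕ²/nₕ with Wₕ = Nₕ/N, N = 16737.
Dept III: Wₕ = 0.39266296; term = 0.39266296²·(1 − 0.01384662)·921.8/91 = 1.540209.
Dept I: Wₕ = 0.60733704; term = 0.60733704²·(1 − 0.19940974)·6580/2027 = 0.95861006.
Sum = 2.4988191.
SE = √(2.4988191) = 1.58.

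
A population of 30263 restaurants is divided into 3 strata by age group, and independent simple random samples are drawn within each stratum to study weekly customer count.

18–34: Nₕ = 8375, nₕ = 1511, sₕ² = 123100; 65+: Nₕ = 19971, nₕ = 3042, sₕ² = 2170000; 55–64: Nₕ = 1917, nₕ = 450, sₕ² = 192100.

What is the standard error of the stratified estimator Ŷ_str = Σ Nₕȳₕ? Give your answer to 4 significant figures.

Var(Ŷ_str) = Σₕ Nₕ²(1 − fₕ)sₕ²/nₕ.
18–34: 8375²·(1 − 1511/8375)·123100/1511 = 4.6833399 × 10^9.
65+: 19971²·(1 − 3042/19971)·2170000/3042 = 2.4117464 × 10^11.
55–64: 1917²·(1 − 450/1917)·192100/450 = 1.2005136 × 10^9.
Sum = 2.4705849 × 10^11.
SE = √(2.4705849 × 10^11) = 497000.

497000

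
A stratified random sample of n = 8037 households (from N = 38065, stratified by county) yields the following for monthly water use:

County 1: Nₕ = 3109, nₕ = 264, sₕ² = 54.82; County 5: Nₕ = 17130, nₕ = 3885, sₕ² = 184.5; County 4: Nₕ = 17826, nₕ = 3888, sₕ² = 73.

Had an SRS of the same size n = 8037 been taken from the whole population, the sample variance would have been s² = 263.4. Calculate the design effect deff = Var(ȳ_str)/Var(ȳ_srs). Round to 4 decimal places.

Var(ȳ_str) = Σ Wₕ²(1−fₕ)sₕ²/nₕ with Wₕ = Nₕ/38065:
  County 1: (3109/38065)²·(1−264/3109)·54.82/264 = 0.0012676123
  County 5: (17130/38065)²·(1−3885/17130)·184.5/3885 = 0.0074364045
  County 4: (17826/38065)²·(1−3888/17826)·73/3888 = 0.0032195806
  → Var(ȳ_str) = 0.011923597.
Var(ȳ_srs) = (1 − 8037/38065)·263.4/8037 = 0.02585368.
deff = 0.011923597 / 0.02585368 = 0.4612.

0.4612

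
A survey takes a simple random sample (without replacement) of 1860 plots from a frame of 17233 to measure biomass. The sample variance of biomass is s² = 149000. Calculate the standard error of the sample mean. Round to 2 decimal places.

Under SRS without replacement, Var(ȳ) = (1 − f)·s²/n with f = n/N = 1860/17233 = 0.10793246.
Var(ȳ) = (1 − 0.10793246)·149000/1860 = 0.89206754·80.107527 = 71.461325.
SE(ȳ) = √(71.461325) = 8.45.

8.45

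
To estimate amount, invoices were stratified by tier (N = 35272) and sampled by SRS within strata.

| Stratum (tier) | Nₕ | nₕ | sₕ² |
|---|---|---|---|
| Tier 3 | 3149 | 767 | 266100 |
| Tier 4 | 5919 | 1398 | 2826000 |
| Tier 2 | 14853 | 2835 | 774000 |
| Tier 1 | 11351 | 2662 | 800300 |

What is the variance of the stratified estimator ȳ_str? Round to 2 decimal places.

108.58

Var(ȳ_str) = Σₕ Wₕ²(1 − fₕ)sₕ²/nₕ with Wₕ = Nₕ/N, N = 35272.
Tier 3: Wₕ = 0.08927761; term = 0.08927761²·(1 − 0.24356939)·266100/767 = 2.091721.
Tier 4: Wₕ = 0.16781016; term = 0.16781016²·(1 − 0.23618855)·2826000/1398 = 43.479812.
Tier 2: Wₕ = 0.42109889; term = 0.42109889²·(1 − 0.19087053)·774000/2835 = 39.171852.
Tier 1: Wₕ = 0.32181334; term = 0.32181334²·(1 − 0.23451678)·800300/2662 = 23.833538.
Sum = 108.57692.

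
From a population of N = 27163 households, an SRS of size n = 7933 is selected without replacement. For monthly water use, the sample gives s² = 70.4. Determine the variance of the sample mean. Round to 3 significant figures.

Under SRS without replacement, Var(ȳ) = (1 − f)·s²/n with f = n/N = 7933/27163 = 0.29205169.
Var(ȳ) = (1 − 0.29205169)·70.4/7933 = 0.70794831·0.0088743225 = 0.0062825616.

0.00628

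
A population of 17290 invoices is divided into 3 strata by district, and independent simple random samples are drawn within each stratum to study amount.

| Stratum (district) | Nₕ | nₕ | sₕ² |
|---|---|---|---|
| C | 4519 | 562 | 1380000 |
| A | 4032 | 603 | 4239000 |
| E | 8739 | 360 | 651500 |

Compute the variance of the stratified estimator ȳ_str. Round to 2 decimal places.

Var(ȳ_str) = Σₕ Wₕ²(1 − fₕ)sₕ²/nₕ with Wₕ = Nₕ/N, N = 17290.
C: Wₕ = 0.26136495; term = 0.26136495²·(1 − 0.12436380)·1380000/562 = 146.8795.
A: Wₕ = 0.23319838; term = 0.23319838²·(1 − 0.14955357)·4239000/603 = 325.12033.
E: Wₕ = 0.50543667; term = 0.50543667²·(1 − 0.04119464)·651500/360 = 443.27768.
Sum = 915.27751.

915.28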